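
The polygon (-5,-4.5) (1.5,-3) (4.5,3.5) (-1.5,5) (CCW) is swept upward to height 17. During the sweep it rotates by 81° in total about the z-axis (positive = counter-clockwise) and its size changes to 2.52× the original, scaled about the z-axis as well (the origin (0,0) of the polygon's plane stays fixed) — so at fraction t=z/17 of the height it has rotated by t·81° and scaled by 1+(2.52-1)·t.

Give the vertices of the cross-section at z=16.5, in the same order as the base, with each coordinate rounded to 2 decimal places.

t = z/height = 16.5/17 = 0.970588
s = 1 + (scale-1)·z/height = 1 + (2.52-1)·16.5/17 = 2.475294
θ = twist·z/height = 81°·16.5/17 = 78.6176° = 1.372137 rad
cos θ = 0.197355, sin θ = 0.980332 (intermediates below are computed at full precision and shown rounded to 5 d.p.)
v1: (-5,-4.5) → rotate → (3.42472,-5.78976) → ×s → (8.47718,-14.33136) → (8.48,-14.33)
v2: (1.5,-3) → rotate → (3.23703,0.87843) → ×s → (8.01260,2.17438) → (8.01,2.17)
v3: (4.5,3.5) → rotate → (-2.54306,5.10224) → ×s → (-6.29483,12.62954) → (-6.29,12.63)
v4: (-1.5,5) → rotate → (-5.19769,-0.48372) → ×s → (-12.86582,-1.19735) → (-12.87,-1.20)

Cross-section at z=16.5: (8.48,-14.33) (8.01,2.17) (-6.29,12.63) (-12.87,-1.20)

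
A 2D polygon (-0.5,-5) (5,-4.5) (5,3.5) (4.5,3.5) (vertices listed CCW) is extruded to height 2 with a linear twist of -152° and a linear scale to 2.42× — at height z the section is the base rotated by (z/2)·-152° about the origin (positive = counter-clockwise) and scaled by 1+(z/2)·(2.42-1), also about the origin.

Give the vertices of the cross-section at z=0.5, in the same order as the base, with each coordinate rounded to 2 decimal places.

Cross-section at z=0.5: (-4.70,-4.92) (1.58,-8.98) (8.26,-0.43) (7.72,-0.02)

t = z/height = 0.5/2 = 0.25
s = 1 + (scale-1)·z/height = 1 + (2.42-1)·0.5/2 = 1.355000
θ = twist·z/height = -152°·0.5/2 = -38.0000° = -0.663225 rad
cos θ = 0.788011, sin θ = -0.615661 (intermediates below are computed at full precision and shown rounded to 5 d.p.)
v1: (-0.5,-5) → rotate → (-3.47231,-3.63222) → ×s → (-4.70498,-4.92166) → (-4.70,-4.92)
v2: (5,-4.5) → rotate → (1.16958,-6.62436) → ×s → (1.58478,-8.97600) → (1.58,-8.98)
v3: (5,3.5) → rotate → (6.09487,-0.32027) → ×s → (8.25855,-0.43397) → (8.26,-0.43)
v4: (4.5,3.5) → rotate → (5.70086,-0.01244) → ×s → (7.72467,-0.01685) → (7.72,-0.02)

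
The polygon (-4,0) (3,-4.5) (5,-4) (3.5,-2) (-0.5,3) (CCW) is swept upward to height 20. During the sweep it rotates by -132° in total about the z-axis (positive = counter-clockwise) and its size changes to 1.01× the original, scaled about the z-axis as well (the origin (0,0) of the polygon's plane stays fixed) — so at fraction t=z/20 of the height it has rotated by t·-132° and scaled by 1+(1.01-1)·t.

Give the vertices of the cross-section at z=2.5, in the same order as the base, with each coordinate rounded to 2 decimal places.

Cross-section at z=2.5: (-3.84,1.14) (1.60,-5.17) (3.66,-5.26) (2.79,-2.92) (0.37,3.02)

t = z/height = 2.5/20 = 0.125
s = 1 + (scale-1)·z/height = 1 + (1.01-1)·2.5/20 = 1.001250
θ = twist·z/height = -132°·2.5/20 = -16.5000° = -0.287979 rad
cos θ = 0.958820, sin θ = -0.284015 (intermediates below are computed at full precision and shown rounded to 5 d.p.)
v1: (-4,0) → rotate → (-3.83528,1.13606) → ×s → (-3.84007,1.13748) → (-3.84,1.14)
v2: (3,-4.5) → rotate → (1.59839,-5.16673) → ×s → (1.60039,-5.17319) → (1.60,-5.17)
v3: (5,-4) → rotate → (3.65804,-5.25536) → ×s → (3.66261,-5.26192) → (3.66,-5.26)
v4: (3.5,-2) → rotate → (2.78784,-2.91169) → ×s → (2.79132,-2.91533) → (2.79,-2.92)
v5: (-0.5,3) → rotate → (0.37264,3.01847) → ×s → (0.37310,3.02224) → (0.37,3.02)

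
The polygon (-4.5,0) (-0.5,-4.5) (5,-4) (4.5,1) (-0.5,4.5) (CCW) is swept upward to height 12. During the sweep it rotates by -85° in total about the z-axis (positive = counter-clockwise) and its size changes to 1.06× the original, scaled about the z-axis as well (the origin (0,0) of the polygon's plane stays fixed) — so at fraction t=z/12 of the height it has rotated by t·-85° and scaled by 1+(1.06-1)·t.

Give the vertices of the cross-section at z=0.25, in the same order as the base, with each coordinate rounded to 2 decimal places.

Cross-section at z=0.25: (-4.50,0.14) (-0.64,-4.49) (4.88,-4.16) (4.53,0.86) (-0.36,4.52)

t = z/height = 0.25/12 = 0.0208333
s = 1 + (scale-1)·z/height = 1 + (1.06-1)·0.25/12 = 1.001250
θ = twist·z/height = -85°·0.25/12 = -1.7708° = -0.030907 rad
cos θ = 0.999522, sin θ = -0.030902 (intermediates below are computed at full precision and shown rounded to 5 d.p.)
v1: (-4.5,0) → rotate → (-4.49785,0.13906) → ×s → (-4.50347,0.13923) → (-4.50,0.14)
v2: (-0.5,-4.5) → rotate → (-0.63882,-4.48240) → ×s → (-0.63962,-4.48800) → (-0.64,-4.49)
v3: (5,-4) → rotate → (4.87400,-4.15260) → ×s → (4.88010,-4.15779) → (4.88,-4.16)
v4: (4.5,1) → rotate → (4.52875,0.86046) → ×s → (4.53441,0.86154) → (4.53,0.86)
v5: (-0.5,4.5) → rotate → (-0.36070,4.51330) → ×s → (-0.36115,4.51894) → (-0.36,4.52)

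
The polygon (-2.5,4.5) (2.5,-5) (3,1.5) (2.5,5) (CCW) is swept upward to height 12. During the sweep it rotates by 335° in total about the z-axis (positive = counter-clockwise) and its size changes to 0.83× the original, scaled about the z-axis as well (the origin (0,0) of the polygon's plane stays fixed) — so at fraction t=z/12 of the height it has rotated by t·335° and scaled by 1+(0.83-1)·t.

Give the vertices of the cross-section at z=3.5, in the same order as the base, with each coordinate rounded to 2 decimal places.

t = z/height = 3.5/12 = 0.291667
s = 1 + (scale-1)·z/height = 1 + (0.83-1)·3.5/12 = 0.950417
θ = twist·z/height = 335°·3.5/12 = 97.7083° = 1.705332 rad
cos θ = -0.134130, sin θ = 0.990964 (intermediates below are computed at full precision and shown rounded to 5 d.p.)
v1: (-2.5,4.5) → rotate → (-4.12401,-3.08100) → ×s → (-3.91953,-2.92823) → (-3.92,-2.93)
v2: (2.5,-5) → rotate → (4.61949,3.14806) → ×s → (4.39044,2.99197) → (4.39,2.99)
v3: (3,1.5) → rotate → (-1.88884,2.77170) → ×s → (-1.79518,2.63427) → (-1.80,2.63)
v4: (2.5,5) → rotate → (-5.29014,1.80676) → ×s → (-5.02784,1.71717) → (-5.03,1.72)

Cross-section at z=3.5: (-3.92,-2.93) (4.39,2.99) (-1.80,2.63) (-5.03,1.72)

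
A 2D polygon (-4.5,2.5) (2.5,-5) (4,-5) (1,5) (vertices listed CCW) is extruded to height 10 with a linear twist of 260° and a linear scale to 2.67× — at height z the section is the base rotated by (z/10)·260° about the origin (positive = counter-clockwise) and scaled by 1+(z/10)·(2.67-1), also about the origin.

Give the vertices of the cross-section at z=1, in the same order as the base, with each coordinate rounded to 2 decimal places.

t = z/height = 1/10 = 0.1
s = 1 + (scale-1)·z/height = 1 + (2.67-1)·1/10 = 1.167000
θ = twist·z/height = 260°·1/10 = 26.0000° = 0.453786 rad
cos θ = 0.898794, sin θ = 0.438371 (intermediates below are computed at full precision and shown rounded to 5 d.p.)
v1: (-4.5,2.5) → rotate → (-5.14050,0.27431) → ×s → (-5.99896,0.32013) → (-6.00,0.32)
v2: (2.5,-5) → rotate → (4.43884,-3.39804) → ×s → (5.18013,-3.96552) → (5.18,-3.97)
v3: (4,-5) → rotate → (5.78703,-2.74049) → ×s → (6.75347,-3.19815) → (6.75,-3.20)
v4: (1,5) → rotate → (-1.29306,4.93234) → ×s → (-1.50900,5.75604) → (-1.51,5.76)

Cross-section at z=1: (-6.00,0.32) (5.18,-3.97) (6.75,-3.20) (-1.51,5.76)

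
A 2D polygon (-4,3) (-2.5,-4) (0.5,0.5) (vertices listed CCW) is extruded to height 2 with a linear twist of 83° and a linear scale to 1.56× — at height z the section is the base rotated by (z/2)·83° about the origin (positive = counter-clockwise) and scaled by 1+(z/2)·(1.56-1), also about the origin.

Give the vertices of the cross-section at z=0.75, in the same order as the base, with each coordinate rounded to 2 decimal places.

Cross-section at z=0.75: (-6.02,0.61) (-0.09,-5.71) (0.21,0.83)

t = z/height = 0.75/2 = 0.375
s = 1 + (scale-1)·z/height = 1 + (1.56-1)·0.75/2 = 1.210000
θ = twist·z/height = 83°·0.75/2 = 31.1250° = 0.543234 rad
cos θ = 0.856042, sin θ = 0.516907 (intermediates below are computed at full precision and shown rounded to 5 d.p.)
v1: (-4,3) → rotate → (-4.97489,0.50050) → ×s → (-6.01961,0.60560) → (-6.02,0.61)
v2: (-2.5,-4) → rotate → (-0.07248,-4.71643) → ×s → (-0.08770,-5.70688) → (-0.09,-5.71)
v3: (0.5,0.5) → rotate → (0.16957,0.68647) → ×s → (0.20518,0.83063) → (0.21,0.83)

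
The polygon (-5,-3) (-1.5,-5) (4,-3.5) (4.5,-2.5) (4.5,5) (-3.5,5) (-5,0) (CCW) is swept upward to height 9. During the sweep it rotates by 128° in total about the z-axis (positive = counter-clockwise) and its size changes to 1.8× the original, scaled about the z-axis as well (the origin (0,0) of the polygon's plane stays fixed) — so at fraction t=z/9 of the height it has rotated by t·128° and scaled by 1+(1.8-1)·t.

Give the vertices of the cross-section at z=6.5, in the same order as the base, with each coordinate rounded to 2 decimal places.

Cross-section at z=6.5: (5.07,-7.68) (7.98,-2.03) (5.25,6.54) (3.64,7.26) (-8.18,6.76) (-7.65,-5.85) (0.34,-7.88)

t = z/height = 6.5/9 = 0.722222
s = 1 + (scale-1)·z/height = 1 + (1.8-1)·6.5/9 = 1.577778
θ = twist·z/height = 128°·6.5/9 = 92.4444° = 1.613460 rad
cos θ = -0.042651, sin θ = 0.999090 (intermediates below are computed at full precision and shown rounded to 5 d.p.)
v1: (-5,-3) → rotate → (3.21052,-4.86750) → ×s → (5.06549,-7.67983) → (5.07,-7.68)
v2: (-1.5,-5) → rotate → (5.05943,-1.28538) → ×s → (7.98265,-2.02805) → (7.98,-2.03)
v3: (4,-3.5) → rotate → (3.32621,4.14564) → ×s → (5.24802,6.54089) → (5.25,6.54)
v4: (4.5,-2.5) → rotate → (2.30580,4.60253) → ×s → (3.63804,7.26177) → (3.64,7.26)
v5: (4.5,5) → rotate → (-5.18738,4.28265) → ×s → (-8.18453,6.75707) → (-8.18,6.76)
v6: (-3.5,5) → rotate → (-4.84617,-3.71007) → ×s → (-7.64618,-5.85366) → (-7.65,-5.85)
v7: (-5,0) → rotate → (0.21325,-4.99545) → ×s → (0.33647,-7.88171) → (0.34,-7.88)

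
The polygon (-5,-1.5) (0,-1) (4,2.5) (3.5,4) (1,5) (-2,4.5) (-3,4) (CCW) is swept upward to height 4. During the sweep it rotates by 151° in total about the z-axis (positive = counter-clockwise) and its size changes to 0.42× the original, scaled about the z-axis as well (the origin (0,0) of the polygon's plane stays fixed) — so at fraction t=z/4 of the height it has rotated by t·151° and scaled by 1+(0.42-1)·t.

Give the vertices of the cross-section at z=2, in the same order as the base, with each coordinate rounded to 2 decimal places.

t = z/height = 2/4 = 0.5
s = 1 + (scale-1)·z/height = 1 + (0.42-1)·2/4 = 0.710000
θ = twist·z/height = 151°·2/4 = 75.5000° = 1.317724 rad
cos θ = 0.250380, sin θ = 0.968148 (intermediates below are computed at full precision and shown rounded to 5 d.p.)
v1: (-5,-1.5) → rotate → (0.20032,-5.21631) → ×s → (0.14223,-3.70358) → (0.14,-3.70)
v2: (0,-1) → rotate → (0.96815,-0.25038) → ×s → (0.68738,-0.17777) → (0.69,-0.18)
v3: (4,2.5) → rotate → (-1.41885,4.49854) → ×s → (-1.00738,3.19396) → (-1.01,3.19)
v4: (3.5,4) → rotate → (-2.99626,4.39004) → ×s → (-2.12734,3.11693) → (-2.13,3.12)
v5: (1,5) → rotate → (-4.59036,2.22005) → ×s → (-3.25915,1.57623) → (-3.26,1.58)
v6: (-2,4.5) → rotate → (-4.85742,-0.80959) → ×s → (-3.44877,-0.57481) → (-3.45,-0.57)
v7: (-3,4) → rotate → (-4.62373,-1.90292) → ×s → (-3.28285,-1.35108) → (-3.28,-1.35)

Cross-section at z=2: (0.14,-3.70) (0.69,-0.18) (-1.01,3.19) (-2.13,3.12) (-3.26,1.58) (-3.45,-0.57) (-3.28,-1.35)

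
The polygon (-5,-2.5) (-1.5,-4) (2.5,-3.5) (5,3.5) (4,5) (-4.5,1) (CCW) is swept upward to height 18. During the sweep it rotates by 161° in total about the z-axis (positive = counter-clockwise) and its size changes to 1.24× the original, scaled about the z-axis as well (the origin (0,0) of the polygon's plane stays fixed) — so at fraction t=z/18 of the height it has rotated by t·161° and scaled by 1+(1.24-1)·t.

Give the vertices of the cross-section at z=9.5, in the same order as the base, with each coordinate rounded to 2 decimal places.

Cross-section at z=9.5: (2.31,-5.86) (4.34,-2.08) (4.18,2.46) (-3.43,5.96) (-5.22,4.98) (-1.57,-4.95)

t = z/height = 9.5/18 = 0.527778
s = 1 + (scale-1)·z/height = 1 + (1.24-1)·9.5/18 = 1.126667
θ = twist·z/height = 161°·9.5/18 = 84.9722° = 1.483045 rad
cos θ = 0.087639, sin θ = 0.996152 (intermediates below are computed at full precision and shown rounded to 5 d.p.)
v1: (-5,-2.5) → rotate → (2.05219,-5.19986) → ×s → (2.31213,-5.85851) → (2.31,-5.86)
v2: (-1.5,-4) → rotate → (3.85315,-1.84478) → ×s → (4.34122,-2.07846) → (4.34,-2.08)
v3: (2.5,-3.5) → rotate → (3.70563,2.18365) → ×s → (4.17501,2.46024) → (4.18,2.46)
v4: (5,3.5) → rotate → (-3.04834,5.28750) → ×s → (-3.43446,5.95725) → (-3.43,5.96)
v5: (4,5) → rotate → (-4.63021,4.42280) → ×s → (-5.21670,4.98302) → (-5.22,4.98)
v6: (-4.5,1) → rotate → (-1.39053,-4.39505) → ×s → (-1.56666,-4.95175) → (-1.57,-4.95)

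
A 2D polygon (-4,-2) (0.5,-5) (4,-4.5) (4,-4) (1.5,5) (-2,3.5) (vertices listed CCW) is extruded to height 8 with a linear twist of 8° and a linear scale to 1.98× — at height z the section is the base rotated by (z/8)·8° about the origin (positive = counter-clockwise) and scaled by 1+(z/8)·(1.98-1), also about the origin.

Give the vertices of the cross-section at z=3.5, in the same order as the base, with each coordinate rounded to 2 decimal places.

t = z/height = 3.5/8 = 0.4375
s = 1 + (scale-1)·z/height = 1 + (1.98-1)·3.5/8 = 1.428750
θ = twist·z/height = 8°·3.5/8 = 3.5000° = 0.061087 rad
cos θ = 0.998135, sin θ = 0.061049 (intermediates below are computed at full precision and shown rounded to 5 d.p.)
v1: (-4,-2) → rotate → (-3.87044,-2.24046) → ×s → (-5.52989,-3.20106) → (-5.53,-3.20)
v2: (0.5,-5) → rotate → (0.80431,-4.96015) → ×s → (1.14916,-7.08681) → (1.15,-7.09)
v3: (4,-4.5) → rotate → (4.26726,-4.24741) → ×s → (6.09684,-6.06849) → (6.10,-6.07)
v4: (4,-4) → rotate → (4.23673,-3.74835) → ×s → (6.05323,-5.35545) → (6.05,-5.36)
v5: (1.5,5) → rotate → (1.19196,5.08225) → ×s → (1.70301,7.26126) → (1.70,7.26)
v6: (-2,3.5) → rotate → (-2.20994,3.37137) → ×s → (-3.15745,4.81685) → (-3.16,4.82)

Cross-section at z=3.5: (-5.53,-3.20) (1.15,-7.09) (6.10,-6.07) (6.05,-5.36) (1.70,7.26) (-3.16,4.82)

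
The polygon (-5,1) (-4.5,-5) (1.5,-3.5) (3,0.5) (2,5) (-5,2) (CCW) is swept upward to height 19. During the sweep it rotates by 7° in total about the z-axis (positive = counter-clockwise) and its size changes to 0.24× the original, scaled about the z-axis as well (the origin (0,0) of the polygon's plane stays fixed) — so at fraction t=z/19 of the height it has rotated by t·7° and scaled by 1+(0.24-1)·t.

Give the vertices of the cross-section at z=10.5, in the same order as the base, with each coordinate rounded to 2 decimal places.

Cross-section at z=10.5: (-2.93,0.38) (-2.41,-3.07) (1.00,-1.97) (1.72,0.41) (0.96,2.97) (-2.97,0.96)

t = z/height = 10.5/19 = 0.552632
s = 1 + (scale-1)·z/height = 1 + (0.24-1)·10.5/19 = 0.580000
θ = twist·z/height = 7°·10.5/19 = 3.8684° = 0.067517 rad
cos θ = 0.997722, sin θ = 0.067465 (intermediates below are computed at full precision and shown rounded to 5 d.p.)
v1: (-5,1) → rotate → (-5.05607,0.66039) → ×s → (-2.93252,0.38303) → (-2.93,0.38)
v2: (-4.5,-5) → rotate → (-4.15242,-5.29220) → ×s → (-2.40840,-3.06948) → (-2.41,-3.07)
v3: (1.5,-3.5) → rotate → (1.73271,-3.39083) → ×s → (1.00497,-1.96668) → (1.00,-1.97)
v4: (3,0.5) → rotate → (2.95943,0.70126) → ×s → (1.71647,0.40673) → (1.72,0.41)
v5: (2,5) → rotate → (1.65812,5.12354) → ×s → (0.96171,2.97165) → (0.96,2.97)
v6: (-5,2) → rotate → (-5.12354,1.65812) → ×s → (-2.97165,0.96171) → (-2.97,0.96)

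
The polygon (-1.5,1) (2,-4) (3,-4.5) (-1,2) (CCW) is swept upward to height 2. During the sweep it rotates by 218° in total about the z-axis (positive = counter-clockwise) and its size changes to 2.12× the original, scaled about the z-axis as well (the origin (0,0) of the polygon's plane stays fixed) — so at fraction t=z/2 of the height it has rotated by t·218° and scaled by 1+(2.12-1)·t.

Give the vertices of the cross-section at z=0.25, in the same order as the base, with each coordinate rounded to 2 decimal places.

t = z/height = 0.25/2 = 0.125
s = 1 + (scale-1)·z/height = 1 + (2.12-1)·0.25/2 = 1.140000
θ = twist·z/height = 218°·0.25/2 = 27.2500° = 0.475602 rad
cos θ = 0.889017, sin θ = 0.457874 (intermediates below are computed at full precision and shown rounded to 5 d.p.)
v1: (-1.5,1) → rotate → (-1.79140,0.20221) → ×s → (-2.04220,0.23052) → (-2.04,0.23)
v2: (2,-4) → rotate → (3.60953,-2.64032) → ×s → (4.11486,-3.00997) → (4.11,-3.01)
v3: (3,-4.5) → rotate → (4.72748,-2.62696) → ×s → (5.38933,-2.99473) → (5.39,-2.99)
v4: (-1,2) → rotate → (-1.80476,1.32016) → ×s → (-2.05743,1.50498) → (-2.06,1.50)

Cross-section at z=0.25: (-2.04,0.23) (4.11,-3.01) (5.39,-2.99) (-2.06,1.50)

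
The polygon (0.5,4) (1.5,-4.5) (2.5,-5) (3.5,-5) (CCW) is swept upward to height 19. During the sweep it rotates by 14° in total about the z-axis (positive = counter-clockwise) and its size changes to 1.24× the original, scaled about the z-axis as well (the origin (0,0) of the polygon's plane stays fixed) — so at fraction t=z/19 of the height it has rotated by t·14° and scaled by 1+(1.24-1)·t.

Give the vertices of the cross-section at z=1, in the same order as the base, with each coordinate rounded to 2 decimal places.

Cross-section at z=1: (0.45,4.06) (1.58,-4.54) (2.60,-5.03) (3.61,-5.02)

t = z/height = 1/19 = 0.0526316
s = 1 + (scale-1)·z/height = 1 + (1.24-1)·1/19 = 1.012632
θ = twist·z/height = 14°·1/19 = 0.7368° = 0.012860 rad
cos θ = 0.999917, sin θ = 0.012860 (intermediates below are computed at full precision and shown rounded to 5 d.p.)
v1: (0.5,4) → rotate → (0.44852,4.00610) → ×s → (0.45418,4.05670) → (0.45,4.06)
v2: (1.5,-4.5) → rotate → (1.55775,-4.48034) → ×s → (1.57742,-4.53693) → (1.58,-4.54)
v3: (2.5,-5) → rotate → (2.56409,-4.96744) → ×s → (2.59648,-5.03018) → (2.60,-5.03)
v4: (3.5,-5) → rotate → (3.56401,-4.95458) → ×s → (3.60903,-5.01716) → (3.61,-5.02)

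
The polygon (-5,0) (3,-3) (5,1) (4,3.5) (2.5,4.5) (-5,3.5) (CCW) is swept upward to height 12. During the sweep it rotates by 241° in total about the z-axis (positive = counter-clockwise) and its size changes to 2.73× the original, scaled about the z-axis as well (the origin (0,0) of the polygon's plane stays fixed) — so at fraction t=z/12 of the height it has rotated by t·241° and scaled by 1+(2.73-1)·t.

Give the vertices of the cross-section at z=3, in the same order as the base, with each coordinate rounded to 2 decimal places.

Cross-section at z=3: (-3.55,-6.22) (5.86,1.60) (2.31,6.93) (-1.51,7.46) (-3.82,6.31) (-7.91,-3.73)

t = z/height = 3/12 = 0.25
s = 1 + (scale-1)·z/height = 1 + (2.73-1)·3/12 = 1.432500
θ = twist·z/height = 241°·3/12 = 60.2500° = 1.051561 rad
cos θ = 0.496217, sin θ = 0.868199 (intermediates below are computed at full precision and shown rounded to 5 d.p.)
v1: (-5,0) → rotate → (-2.48108,-4.34099) → ×s → (-3.55415,-6.21847) → (-3.55,-6.22)
v2: (3,-3) → rotate → (4.09325,1.11595) → ×s → (5.86357,1.59859) → (5.86,1.60)
v3: (5,1) → rotate → (1.61288,4.83721) → ×s → (2.31046,6.92930) → (2.31,6.93)
v4: (4,3.5) → rotate → (-1.05383,5.20955) → ×s → (-1.50961,7.46268) → (-1.51,7.46)
v5: (2.5,4.5) → rotate → (-2.66635,4.40347) → ×s → (-3.81955,6.30797) → (-3.82,6.31)
v6: (-5,3.5) → rotate → (-5.51978,-2.60424) → ×s → (-7.90708,-3.73057) → (-7.91,-3.73)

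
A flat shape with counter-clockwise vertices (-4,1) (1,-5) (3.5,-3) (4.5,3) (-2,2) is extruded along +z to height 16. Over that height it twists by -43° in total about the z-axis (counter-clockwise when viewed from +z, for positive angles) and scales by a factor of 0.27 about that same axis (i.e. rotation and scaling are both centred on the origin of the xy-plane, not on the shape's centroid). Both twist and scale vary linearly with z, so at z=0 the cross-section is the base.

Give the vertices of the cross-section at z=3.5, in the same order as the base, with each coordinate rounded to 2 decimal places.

Cross-section at z=3.5: (-3.18,1.38) (0.14,-4.28) (2.49,-2.97) (4.14,1.87) (-1.38,1.93)

t = z/height = 3.5/16 = 0.21875
s = 1 + (scale-1)·z/height = 1 + (0.27-1)·3.5/16 = 0.840313
θ = twist·z/height = -43°·3.5/16 = -9.4063° = -0.164170 rad
cos θ = 0.986554, sin θ = -0.163434 (intermediates below are computed at full precision and shown rounded to 5 d.p.)
v1: (-4,1) → rotate → (-3.78278,1.64029) → ×s → (-3.17872,1.37836) → (-3.18,1.38)
v2: (1,-5) → rotate → (0.16939,-5.09621) → ×s → (0.14234,-4.28240) → (0.14,-4.28)
v3: (3.5,-3) → rotate → (2.96264,-3.53168) → ×s → (2.48954,-2.96772) → (2.49,-2.97)
v4: (4.5,3) → rotate → (4.92980,2.22421) → ×s → (4.14257,1.86903) → (4.14,1.87)
v5: (-2,2) → rotate → (-1.64624,2.29998) → ×s → (-1.38336,1.93270) → (-1.38,1.93)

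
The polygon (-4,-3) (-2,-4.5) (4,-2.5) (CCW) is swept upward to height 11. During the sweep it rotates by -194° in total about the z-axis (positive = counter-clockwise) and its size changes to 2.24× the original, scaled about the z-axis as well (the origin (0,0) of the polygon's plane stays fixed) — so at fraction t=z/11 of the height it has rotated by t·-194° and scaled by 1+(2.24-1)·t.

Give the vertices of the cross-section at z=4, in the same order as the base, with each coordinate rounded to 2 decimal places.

Cross-section at z=4: (-6.04,4.02) (-7.12,0.56) (-1.49,-6.68)

t = z/height = 4/11 = 0.363636
s = 1 + (scale-1)·z/height = 1 + (2.24-1)·4/11 = 1.450909
θ = twist·z/height = -194°·4/11 = -70.5455° = -1.231250 rad
cos θ = 0.333059, sin θ = -0.942906 (intermediates below are computed at full precision and shown rounded to 5 d.p.)
v1: (-4,-3) → rotate → (-4.16095,2.77245) → ×s → (-6.03717,4.02257) → (-6.04,4.02)
v2: (-2,-4.5) → rotate → (-4.90919,0.38705) → ×s → (-7.12280,0.56157) → (-7.12,0.56)
v3: (4,-2.5) → rotate → (-1.02503,-4.60427) → ×s → (-1.48722,-6.68038) → (-1.49,-6.68)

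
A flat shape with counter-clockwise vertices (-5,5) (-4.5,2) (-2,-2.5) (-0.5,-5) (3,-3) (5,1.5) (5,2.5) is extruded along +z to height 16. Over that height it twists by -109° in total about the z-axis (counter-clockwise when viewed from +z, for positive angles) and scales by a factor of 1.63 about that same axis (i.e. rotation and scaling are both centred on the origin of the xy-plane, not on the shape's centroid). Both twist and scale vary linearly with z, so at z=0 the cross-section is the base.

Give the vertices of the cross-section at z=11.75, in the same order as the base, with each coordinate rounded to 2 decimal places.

Cross-section at z=11.75: (5.94,8.47) (1.74,6.99) (-4.11,2.25) (-7.33,-0.54) (-3.56,-5.08) (3.43,-6.82) (4.87,-6.57)

t = z/height = 11.75/16 = 0.734375
s = 1 + (scale-1)·z/height = 1 + (1.63-1)·11.75/16 = 1.462656
θ = twist·z/height = -109°·11.75/16 = -80.0469° = -1.397082 rad
cos θ = 0.172842, sin θ = -0.984949 (intermediates below are computed at full precision and shown rounded to 5 d.p.)
v1: (-5,5) → rotate → (4.06054,5.78896) → ×s → (5.93917,8.46726) → (5.94,8.47)
v2: (-4.5,2) → rotate → (1.19211,4.77796) → ×s → (1.74364,6.98851) → (1.74,6.99)
v3: (-2,-2.5) → rotate → (-2.80806,1.53779) → ×s → (-4.10722,2.24926) → (-4.11,2.25)
v4: (-0.5,-5) → rotate → (-5.01117,-0.37174) → ×s → (-7.32962,-0.54372) → (-7.33,-0.54)
v5: (3,-3) → rotate → (-2.43632,-3.47338) → ×s → (-3.56350,-5.08035) → (-3.56,-5.08)
v6: (5,1.5) → rotate → (2.34164,-4.66548) → ×s → (3.42501,-6.82400) → (3.43,-6.82)
v7: (5,2.5) → rotate → (3.32659,-4.49264) → ×s → (4.86565,-6.57119) → (4.87,-6.57)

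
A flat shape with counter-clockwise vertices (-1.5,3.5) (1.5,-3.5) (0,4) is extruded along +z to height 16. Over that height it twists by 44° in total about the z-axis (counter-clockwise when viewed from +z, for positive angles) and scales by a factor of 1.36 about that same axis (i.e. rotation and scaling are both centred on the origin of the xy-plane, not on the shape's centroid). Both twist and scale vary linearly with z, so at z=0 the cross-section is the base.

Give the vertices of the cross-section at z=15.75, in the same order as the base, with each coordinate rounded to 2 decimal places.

Cross-section at z=15.75: (-4.73,2.06) (4.73,-2.06) (-3.72,3.94)

t = z/height = 15.75/16 = 0.984375
s = 1 + (scale-1)·z/height = 1 + (1.36-1)·15.75/16 = 1.354375
θ = twist·z/height = 44°·15.75/16 = 43.3125° = 0.755946 rad
cos θ = 0.727623, sin θ = 0.685977 (intermediates below are computed at full precision and shown rounded to 5 d.p.)
v1: (-1.5,3.5) → rotate → (-3.49235,1.51772) → ×s → (-4.72996,2.05556) → (-4.73,2.06)
v2: (1.5,-3.5) → rotate → (3.49235,-1.51772) → ×s → (4.72996,-2.05556) → (4.73,-2.06)
v3: (0,4) → rotate → (-2.74391,2.91049) → ×s → (-3.71628,3.94190) → (-3.72,3.94)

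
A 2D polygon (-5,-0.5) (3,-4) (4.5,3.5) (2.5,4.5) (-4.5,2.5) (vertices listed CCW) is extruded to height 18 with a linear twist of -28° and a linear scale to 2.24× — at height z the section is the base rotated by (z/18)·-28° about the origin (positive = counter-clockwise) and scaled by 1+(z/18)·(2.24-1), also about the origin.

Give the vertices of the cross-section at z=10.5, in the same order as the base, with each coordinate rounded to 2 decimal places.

t = z/height = 10.5/18 = 0.583333
s = 1 + (scale-1)·z/height = 1 + (2.24-1)·10.5/18 = 1.723333
θ = twist·z/height = -28°·10.5/18 = -16.3333° = -0.285070 rad
cos θ = 0.959642, sin θ = -0.281225 (intermediates below are computed at full precision and shown rounded to 5 d.p.)
v1: (-5,-0.5) → rotate → (-4.93882,0.92630) → ×s → (-8.51124,1.59633) → (-8.51,1.60)
v2: (3,-4) → rotate → (1.75403,-4.68224) → ×s → (3.02277,-8.06906) → (3.02,-8.07)
v3: (4.5,3.5) → rotate → (5.30268,2.09323) → ×s → (9.13828,3.60734) → (9.14,3.61)
v4: (2.5,4.5) → rotate → (3.66462,3.61533) → ×s → (6.31536,6.23041) → (6.32,6.23)
v5: (-4.5,2.5) → rotate → (-3.61533,3.66462) → ×s → (-6.23041,6.31536) → (-6.23,6.32)

Cross-section at z=10.5: (-8.51,1.60) (3.02,-8.07) (9.14,3.61) (6.32,6.23) (-6.23,6.32)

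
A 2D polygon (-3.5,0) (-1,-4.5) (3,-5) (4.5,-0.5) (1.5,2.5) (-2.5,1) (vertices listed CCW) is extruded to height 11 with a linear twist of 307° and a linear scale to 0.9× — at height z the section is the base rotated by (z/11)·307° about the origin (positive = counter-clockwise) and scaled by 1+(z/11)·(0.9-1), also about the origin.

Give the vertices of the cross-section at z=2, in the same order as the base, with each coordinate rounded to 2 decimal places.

t = z/height = 2/11 = 0.181818
s = 1 + (scale-1)·z/height = 1 + (0.9-1)·2/11 = 0.981818
θ = twist·z/height = 307°·2/11 = 55.8182° = 0.974211 rad
cos θ = 0.561821, sin θ = 0.827259 (intermediates below are computed at full precision and shown rounded to 5 d.p.)
v1: (-3.5,0) → rotate → (-1.96637,-2.89541) → ×s → (-1.93062,-2.84276) → (-1.93,-2.84)
v2: (-1,-4.5) → rotate → (3.16084,-3.35545) → ×s → (3.10337,-3.29444) → (3.10,-3.29)
v3: (3,-5) → rotate → (5.82176,-0.32733) → ×s → (5.71591,-0.32138) → (5.72,-0.32)
v4: (4.5,-0.5) → rotate → (2.94182,3.44175) → ×s → (2.88834,3.37918) → (2.89,3.38)
v5: (1.5,2.5) → rotate → (-1.22542,2.64544) → ×s → (-1.20314,2.59734) → (-1.20,2.60)
v6: (-2.5,1) → rotate → (-2.23181,-1.50633) → ×s → (-2.19123,-1.47894) → (-2.19,-1.48)

Cross-section at z=2: (-1.93,-2.84) (3.10,-3.29) (5.72,-0.32) (2.89,3.38) (-1.20,2.60) (-2.19,-1.48)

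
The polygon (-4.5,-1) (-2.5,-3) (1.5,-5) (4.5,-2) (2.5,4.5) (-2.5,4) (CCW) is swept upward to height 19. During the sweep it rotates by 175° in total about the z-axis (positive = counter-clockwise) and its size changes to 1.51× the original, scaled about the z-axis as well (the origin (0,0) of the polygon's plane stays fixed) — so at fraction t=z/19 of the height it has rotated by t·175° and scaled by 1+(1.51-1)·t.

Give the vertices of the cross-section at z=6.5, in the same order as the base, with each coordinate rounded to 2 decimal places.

t = z/height = 6.5/19 = 0.342105
s = 1 + (scale-1)·z/height = 1 + (1.51-1)·6.5/19 = 1.174474
θ = twist·z/height = 175°·6.5/19 = 59.8684° = 1.044901 rad
cos θ = 0.501987, sin θ = 0.864875 (intermediates below are computed at full precision and shown rounded to 5 d.p.)
v1: (-4.5,-1) → rotate → (-1.39407,-4.39392) → ×s → (-1.63730,-5.16055) → (-1.64,-5.16)
v2: (-2.5,-3) → rotate → (1.33966,-3.66815) → ×s → (1.57339,-4.30815) → (1.57,-4.31)
v3: (1.5,-5) → rotate → (5.07736,-1.21263) → ×s → (5.96322,-1.42420) → (5.96,-1.42)
v4: (4.5,-2) → rotate → (3.98869,2.88796) → ×s → (4.68462,3.39184) → (4.68,3.39)
v5: (2.5,4.5) → rotate → (-2.63697,4.42113) → ×s → (-3.09705,5.19250) → (-3.10,5.19)
v6: (-2.5,4) → rotate → (-4.71447,-0.15424) → ×s → (-5.53702,-0.18115) → (-5.54,-0.18)

Cross-section at z=6.5: (-1.64,-5.16) (1.57,-4.31) (5.96,-1.42) (4.68,3.39) (-3.10,5.19) (-5.54,-0.18)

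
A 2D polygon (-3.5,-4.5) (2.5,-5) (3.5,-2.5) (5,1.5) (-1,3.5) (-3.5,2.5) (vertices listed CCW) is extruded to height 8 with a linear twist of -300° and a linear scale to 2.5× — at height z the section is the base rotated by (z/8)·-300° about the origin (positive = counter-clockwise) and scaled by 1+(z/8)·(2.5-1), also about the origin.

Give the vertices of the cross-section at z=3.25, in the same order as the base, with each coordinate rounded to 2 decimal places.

Cross-section at z=3.25: (-3.18,8.61) (-8.96,0.83) (-6.39,-2.66) (-2.20,-8.11) (5.63,-1.61) (6.39,2.66)

t = z/height = 3.25/8 = 0.40625
s = 1 + (scale-1)·z/height = 1 + (2.5-1)·3.25/8 = 1.609375
θ = twist·z/height = -300°·3.25/8 = -121.8750° = -2.127120 rad
cos θ = -0.528068, sin θ = -0.849202 (intermediates below are computed at full precision and shown rounded to 5 d.p.)
v1: (-3.5,-4.5) → rotate → (-1.97317,5.34851) → ×s → (-3.17557,8.60776) → (-3.18,8.61)
v2: (2.5,-5) → rotate → (-5.56618,0.51733) → ×s → (-8.95807,0.83258) → (-8.96,0.83)
v3: (3.5,-2.5) → rotate → (-3.97124,-1.65204) → ×s → (-6.39122,-2.65875) → (-6.39,-2.66)
v4: (5,1.5) → rotate → (-1.36654,-5.03811) → ×s → (-2.19927,-8.10821) → (-2.20,-8.11)
v5: (-1,3.5) → rotate → (3.50028,-0.99904) → ×s → (5.63326,-1.60782) → (5.63,-1.61)
v6: (-3.5,2.5) → rotate → (3.97124,1.65204) → ×s → (6.39122,2.65875) → (6.39,2.66)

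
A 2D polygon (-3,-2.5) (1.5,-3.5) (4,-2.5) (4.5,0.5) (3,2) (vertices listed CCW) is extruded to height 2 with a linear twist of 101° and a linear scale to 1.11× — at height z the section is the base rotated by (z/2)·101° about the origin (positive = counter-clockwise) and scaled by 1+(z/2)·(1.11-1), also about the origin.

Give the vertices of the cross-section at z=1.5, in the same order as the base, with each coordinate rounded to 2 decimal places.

Cross-section at z=1.5: (1.82,-3.81) (4.07,0.64) (3.69,3.53) (0.67,4.85) (-1.30,3.68)

t = z/height = 1.5/2 = 0.75
s = 1 + (scale-1)·z/height = 1 + (1.11-1)·1.5/2 = 1.082500
θ = twist·z/height = 101°·1.5/2 = 75.7500° = 1.322087 rad
cos θ = 0.246153, sin θ = 0.969231 (intermediates below are computed at full precision and shown rounded to 5 d.p.)
v1: (-3,-2.5) → rotate → (1.68462,-3.52308) → ×s → (1.82360,-3.81373) → (1.82,-3.81)
v2: (1.5,-3.5) → rotate → (3.76154,0.59231) → ×s → (4.07187,0.64118) → (4.07,0.64)
v3: (4,-2.5) → rotate → (3.40769,3.26154) → ×s → (3.68882,3.53062) → (3.69,3.53)
v4: (4.5,0.5) → rotate → (0.62307,4.48462) → ×s → (0.67448,4.85460) → (0.67,4.85)
v5: (3,2) → rotate → (-1.20000,3.40000) → ×s → (-1.29900,3.68050) → (-1.30,3.68)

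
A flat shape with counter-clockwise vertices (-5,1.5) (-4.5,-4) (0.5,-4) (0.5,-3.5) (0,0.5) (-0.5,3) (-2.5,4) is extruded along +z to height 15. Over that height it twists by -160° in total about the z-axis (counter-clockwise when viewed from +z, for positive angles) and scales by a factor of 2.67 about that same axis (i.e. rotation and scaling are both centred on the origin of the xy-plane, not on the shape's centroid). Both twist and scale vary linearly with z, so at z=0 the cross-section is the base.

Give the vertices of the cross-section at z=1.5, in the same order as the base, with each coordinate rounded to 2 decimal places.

Cross-section at z=1.5: (-5.13,3.29) (-6.33,-3.04) (-0.73,-4.65) (-0.56,-4.09) (0.16,0.56) (0.40,3.53) (-1.52,5.29)

t = z/height = 1.5/15 = 0.1
s = 1 + (scale-1)·z/height = 1 + (2.67-1)·1.5/15 = 1.167000
θ = twist·z/height = -160°·1.5/15 = -16.0000° = -0.279253 rad
cos θ = 0.961262, sin θ = -0.275637 (intermediates below are computed at full precision and shown rounded to 5 d.p.)
v1: (-5,1.5) → rotate → (-4.39285,2.82008) → ×s → (-5.12646,3.29103) → (-5.13,3.29)
v2: (-4.5,-4) → rotate → (-5.42823,-2.60468) → ×s → (-6.33474,-3.03966) → (-6.33,-3.04)
v3: (0.5,-4) → rotate → (-0.62192,-3.98287) → ×s → (-0.72578,-4.64800) → (-0.73,-4.65)
v4: (0.5,-3.5) → rotate → (-0.48410,-3.50223) → ×s → (-0.56494,-4.08711) → (-0.56,-4.09)
v5: (0,0.5) → rotate → (0.13782,0.48063) → ×s → (0.16083,0.56090) → (0.16,0.56)
v6: (-0.5,3) → rotate → (0.34628,3.02160) → ×s → (0.40411,3.52621) → (0.40,3.53)
v7: (-2.5,4) → rotate → (-1.30060,4.53414) → ×s → (-1.51781,5.29134) → (-1.52,5.29)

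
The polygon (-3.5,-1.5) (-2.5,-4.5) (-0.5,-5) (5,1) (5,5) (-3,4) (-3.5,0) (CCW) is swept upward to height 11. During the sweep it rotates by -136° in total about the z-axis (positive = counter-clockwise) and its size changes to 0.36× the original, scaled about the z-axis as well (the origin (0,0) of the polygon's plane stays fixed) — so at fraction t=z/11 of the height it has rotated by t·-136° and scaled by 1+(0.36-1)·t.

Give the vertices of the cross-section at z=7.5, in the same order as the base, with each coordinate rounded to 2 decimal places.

t = z/height = 7.5/11 = 0.681818
s = 1 + (scale-1)·z/height = 1 + (0.36-1)·7.5/11 = 0.563636
θ = twist·z/height = -136°·7.5/11 = -92.7273° = -1.618396 rad
cos θ = -0.047582, sin θ = -0.998867 (intermediates below are computed at full precision and shown rounded to 5 d.p.)
v1: (-3.5,-1.5) → rotate → (-1.33176,3.56741) → ×s → (-0.75063,2.01072) → (-0.75,2.01)
v2: (-2.5,-4.5) → rotate → (-4.37595,2.71129) → ×s → (-2.46644,1.52818) → (-2.47,1.53)
v3: (-0.5,-5) → rotate → (-4.97055,0.73734) → ×s → (-2.80158,0.41559) → (-2.80,0.42)
v4: (5,1) → rotate → (0.76096,-5.04192) → ×s → (0.42890,-2.84181) → (0.43,-2.84)
v5: (5,5) → rotate → (4.75643,-5.23225) → ×s → (2.68090,-2.94908) → (2.68,-2.95)
v6: (-3,4) → rotate → (4.13822,2.80627) → ×s → (2.33245,1.58172) → (2.33,1.58)
v7: (-3.5,0) → rotate → (0.16654,3.49604) → ×s → (0.09387,1.97049) → (0.09,1.97)

Cross-section at z=7.5: (-0.75,2.01) (-2.47,1.53) (-2.80,0.42) (0.43,-2.84) (2.68,-2.95) (2.33,1.58) (0.09,1.97)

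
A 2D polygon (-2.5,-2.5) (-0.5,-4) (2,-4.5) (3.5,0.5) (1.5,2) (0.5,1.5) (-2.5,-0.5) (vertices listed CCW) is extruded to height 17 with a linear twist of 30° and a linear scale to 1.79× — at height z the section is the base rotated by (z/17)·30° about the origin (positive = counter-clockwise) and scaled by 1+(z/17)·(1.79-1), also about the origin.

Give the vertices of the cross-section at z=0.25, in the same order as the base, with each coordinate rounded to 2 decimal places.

t = z/height = 0.25/17 = 0.0147059
s = 1 + (scale-1)·z/height = 1 + (1.79-1)·0.25/17 = 1.011618
θ = twist·z/height = 30°·0.25/17 = 0.4412° = 0.007700 rad
cos θ = 0.999970, sin θ = 0.007700 (intermediates below are computed at full precision and shown rounded to 5 d.p.)
v1: (-2.5,-2.5) → rotate → (-2.48068,-2.51918) → ×s → (-2.50950,-2.54844) → (-2.51,-2.55)
v2: (-0.5,-4) → rotate → (-0.46919,-4.00373) → ×s → (-0.47464,-4.05025) → (-0.47,-4.05)
v3: (2,-4.5) → rotate → (2.03459,-4.48447) → ×s → (2.05823,-4.53657) → (2.06,-4.54)
v4: (3.5,0.5) → rotate → (3.49605,0.52693) → ×s → (3.53666,0.53306) → (3.54,0.53)
v5: (1.5,2) → rotate → (1.48456,2.01149) → ×s → (1.50180,2.03486) → (1.50,2.03)
v6: (0.5,1.5) → rotate → (0.48844,1.50381) → ×s → (0.49411,1.52128) → (0.49,1.52)
v7: (-2.5,-0.5) → rotate → (-2.49608,-0.51923) → ×s → (-2.52507,-0.52527) → (-2.53,-0.53)

Cross-section at z=0.25: (-2.51,-2.55) (-0.47,-4.05) (2.06,-4.54) (3.54,0.53) (1.50,2.03) (0.49,1.52) (-2.53,-0.53)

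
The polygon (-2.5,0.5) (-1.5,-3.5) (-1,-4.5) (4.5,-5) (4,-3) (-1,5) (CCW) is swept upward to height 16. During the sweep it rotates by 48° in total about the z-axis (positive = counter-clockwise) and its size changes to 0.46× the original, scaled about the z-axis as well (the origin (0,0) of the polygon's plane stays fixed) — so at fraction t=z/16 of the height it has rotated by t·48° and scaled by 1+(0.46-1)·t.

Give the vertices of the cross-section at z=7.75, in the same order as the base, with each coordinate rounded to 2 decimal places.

t = z/height = 7.75/16 = 0.484375
s = 1 + (scale-1)·z/height = 1 + (0.46-1)·7.75/16 = 0.738438
θ = twist·z/height = 48°·7.75/16 = 23.2500° = 0.405789 rad
cos θ = 0.918791, sin θ = 0.394744 (intermediates below are computed at full precision and shown rounded to 5 d.p.)
v1: (-2.5,0.5) → rotate → (-2.49435,-0.52746) → ×s → (-1.84192,-0.38950) → (-1.84,-0.39)
v2: (-1.5,-3.5) → rotate → (0.00342,-3.80789) → ×s → (0.00252,-2.81189) → (0.00,-2.81)
v3: (-1,-4.5) → rotate → (0.85756,-4.52930) → ×s → (0.63325,-3.34461) → (0.63,-3.34)
v4: (4.5,-5) → rotate → (6.10828,-2.81761) → ×s → (4.51058,-2.08063) → (4.51,-2.08)
v5: (4,-3) → rotate → (4.85940,-1.17740) → ×s → (3.58836,-0.86943) → (3.59,-0.87)
v6: (-1,5) → rotate → (-2.89251,4.19921) → ×s → (-2.13594,3.10086) → (-2.14,3.10)

Cross-section at z=7.75: (-1.84,-0.39) (0.00,-2.81) (0.63,-3.34) (4.51,-2.08) (3.59,-0.87) (-2.14,3.10)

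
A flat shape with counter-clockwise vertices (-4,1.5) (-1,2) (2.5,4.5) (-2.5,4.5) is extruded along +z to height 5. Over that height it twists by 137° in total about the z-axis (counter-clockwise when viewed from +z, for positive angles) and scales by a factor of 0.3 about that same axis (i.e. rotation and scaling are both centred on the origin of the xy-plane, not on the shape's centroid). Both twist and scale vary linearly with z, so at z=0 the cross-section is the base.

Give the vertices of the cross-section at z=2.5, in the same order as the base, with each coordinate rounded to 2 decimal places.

t = z/height = 2.5/5 = 0.5
s = 1 + (scale-1)·z/height = 1 + (0.3-1)·2.5/5 = 0.650000
θ = twist·z/height = 137°·2.5/5 = 68.5000° = 1.195551 rad
cos θ = 0.366501, sin θ = 0.930418 (intermediates below are computed at full precision and shown rounded to 5 d.p.)
v1: (-4,1.5) → rotate → (-2.86163,-3.17192) → ×s → (-1.86006,-2.06175) → (-1.86,-2.06)
v2: (-1,2) → rotate → (-2.22734,-0.19742) → ×s → (-1.44777,-0.12832) → (-1.45,-0.13)
v3: (2.5,4.5) → rotate → (-3.27063,3.97530) → ×s → (-2.12591,2.58394) → (-2.13,2.58)
v4: (-2.5,4.5) → rotate → (-5.10313,-0.67679) → ×s → (-3.31704,-0.43991) → (-3.32,-0.44)

Cross-section at z=2.5: (-1.86,-2.06) (-1.45,-0.13) (-2.13,2.58) (-3.32,-0.44)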